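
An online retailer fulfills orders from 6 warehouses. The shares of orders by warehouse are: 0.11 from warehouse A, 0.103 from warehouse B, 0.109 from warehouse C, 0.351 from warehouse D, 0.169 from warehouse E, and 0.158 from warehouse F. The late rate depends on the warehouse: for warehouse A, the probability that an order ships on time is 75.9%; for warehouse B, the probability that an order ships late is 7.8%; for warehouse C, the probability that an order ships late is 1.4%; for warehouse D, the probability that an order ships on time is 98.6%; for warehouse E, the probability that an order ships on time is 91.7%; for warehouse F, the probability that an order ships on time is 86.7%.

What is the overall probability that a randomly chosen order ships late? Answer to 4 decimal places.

P(L|A) = 1 − 0.759 = 0.241.
P(L|D) = 1 − 0.986 = 0.014.
P(L|E) = 1 − 0.917 = 0.083.
P(L|F) = 1 − 0.867 = 0.133.
By the law of total probability,
P(L) = P(L|A)·P(A) + P(L|B)·P(B) + P(L|C)·P(C) + P(L|D)·P(D) + P(L|E)·P(E) + P(L|F)·P(F)
      = 0.241·0.11 + 0.078·0.103 + 0.014·0.109 + 0.014·0.351 + 0.083·0.169 + 0.133·0.158
      = 0.02651 + 0.008034 + 0.001526 + 0.004914 + 0.014027 + 0.021014 = 0.076025

0.0760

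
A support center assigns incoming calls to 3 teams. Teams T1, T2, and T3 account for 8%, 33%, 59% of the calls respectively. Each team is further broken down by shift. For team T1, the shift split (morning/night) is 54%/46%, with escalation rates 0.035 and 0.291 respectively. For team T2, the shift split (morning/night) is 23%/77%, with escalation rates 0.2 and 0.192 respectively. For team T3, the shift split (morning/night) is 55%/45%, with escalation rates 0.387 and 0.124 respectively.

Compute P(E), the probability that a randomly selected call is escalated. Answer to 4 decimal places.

P(E|T1) = 0.54·0.035 + 0.46·0.291 = 0.0189 + 0.13386 = 0.15276
P(E|T2) = 0.23·0.2 + 0.77·0.192 = 0.046 + 0.14784 = 0.19384
P(E|T3) = 0.55·0.387 + 0.45·0.124 = 0.21285 + 0.0558 = 0.26865
Then overall,
P(E) = 0.08·0.15276 + 0.33·0.19384 + 0.59·0.26865
      = 0.0122208 + 0.0639672 + 0.1585035 = 0.2346915

P(E) ≈ 0.2347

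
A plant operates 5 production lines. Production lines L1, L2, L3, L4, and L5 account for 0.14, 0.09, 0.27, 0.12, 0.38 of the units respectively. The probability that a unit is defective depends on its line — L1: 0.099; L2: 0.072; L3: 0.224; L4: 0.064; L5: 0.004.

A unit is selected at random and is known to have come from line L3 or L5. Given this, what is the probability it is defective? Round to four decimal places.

0.0954

Let S = {L3, L5}.
P(S) = 0.27 + 0.38 = 0.65.
P(D ∩ S) = 0.224·0.27 + 0.004·0.38 = 0.06048 + 0.00152 = 0.062.
P(D | S) = 0.062 / 0.65 = 0.095385…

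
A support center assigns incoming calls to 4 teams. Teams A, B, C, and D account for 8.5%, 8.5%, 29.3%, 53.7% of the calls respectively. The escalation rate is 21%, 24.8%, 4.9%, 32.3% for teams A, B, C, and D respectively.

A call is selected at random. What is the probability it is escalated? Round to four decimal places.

P(E) = P(E|A)·P(A) + P(E|B)·P(B) + P(E|C)·P(C) + P(E|D)·P(D)
      = 0.21·0.085 + 0.248·0.085 + 0.049·0.293 + 0.323·0.537
      = 0.01785 + 0.02108 + 0.014357 + 0.173451 = 0.226738

P(E) ≈ 0.2267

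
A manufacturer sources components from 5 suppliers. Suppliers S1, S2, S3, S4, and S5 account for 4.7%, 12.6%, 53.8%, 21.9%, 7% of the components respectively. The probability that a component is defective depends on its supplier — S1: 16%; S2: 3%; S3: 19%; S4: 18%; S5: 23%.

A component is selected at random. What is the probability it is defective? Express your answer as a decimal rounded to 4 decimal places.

P(D) ≈ 0.1690

Summing over the partition,
P(D) = P(D|S1)·P(S1) + P(D|S2)·P(S2) + P(D|S3)·P(S3) + P(D|S4)·P(S4) + P(D|S5)·P(S5)
      = 0.16·0.047 + 0.03·0.126 + 0.19·0.538 + 0.18·0.219 + 0.23·0.07
      = 0.00752 + 0.00378 + 0.10222 + 0.03942 + 0.0161 = 0.16904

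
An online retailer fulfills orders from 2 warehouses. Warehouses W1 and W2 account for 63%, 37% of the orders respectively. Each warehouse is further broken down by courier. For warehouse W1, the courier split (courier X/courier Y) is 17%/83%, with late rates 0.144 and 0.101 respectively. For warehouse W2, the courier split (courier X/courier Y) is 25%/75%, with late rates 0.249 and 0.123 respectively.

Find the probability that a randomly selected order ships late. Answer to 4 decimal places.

0.1254

P(L|W1) = 0.17·0.144 + 0.83·0.101 = 0.02448 + 0.08383 = 0.10831
P(L|W2) = 0.25·0.249 + 0.75·0.123 = 0.06225 + 0.09225 = 0.1545
By total probability over the outer partition,
P(L) = 0.63·0.10831 + 0.37·0.1545
      = 0.0682353 + 0.057165 = 0.1254003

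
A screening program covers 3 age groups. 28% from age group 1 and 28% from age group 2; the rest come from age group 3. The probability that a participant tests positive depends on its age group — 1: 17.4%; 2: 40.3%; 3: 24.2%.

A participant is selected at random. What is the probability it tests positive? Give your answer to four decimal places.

0.2680

P(3) = 1 − (0.28 + 0.28) = 0.44.
P(T) = P(T|1)·P(1) + P(T|2)·P(2) + P(T|3)·P(3)
      = 0.174·0.28 + 0.403·0.28 + 0.242·0.44
      = 0.04872 + 0.11284 + 0.10648 = 0.26804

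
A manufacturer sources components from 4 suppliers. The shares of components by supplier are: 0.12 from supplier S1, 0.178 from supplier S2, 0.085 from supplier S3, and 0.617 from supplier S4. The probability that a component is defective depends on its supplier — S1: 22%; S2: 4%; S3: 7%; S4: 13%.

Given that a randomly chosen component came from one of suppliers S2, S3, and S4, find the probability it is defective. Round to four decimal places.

Let S = {S2, S3, S4}.
P(S) = 0.178 + 0.085 + 0.617 = 0.88.
P(D ∩ S) = 0.04·0.178 + 0.07·0.085 + 0.13·0.617 = 0.00712 + 0.00595 + 0.08021 = 0.09328.
P(D | S) = 0.09328 / 0.88 = 0.106000…

P(D|S) ≈ 0.1060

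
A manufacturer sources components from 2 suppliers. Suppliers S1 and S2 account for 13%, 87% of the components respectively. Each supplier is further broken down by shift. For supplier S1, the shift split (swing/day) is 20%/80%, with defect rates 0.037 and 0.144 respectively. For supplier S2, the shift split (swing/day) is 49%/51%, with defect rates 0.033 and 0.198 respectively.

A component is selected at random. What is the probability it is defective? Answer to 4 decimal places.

P(D|S1) = 0.2·0.037 + 0.8·0.144 = 0.0074 + 0.1152 = 0.1226
P(D|S2) = 0.49·0.033 + 0.51·0.198 = 0.01617 + 0.10098 = 0.11715
Then overall,
P(D) = 0.13·0.1226 + 0.87·0.11715
      = 0.015938 + 0.1019205 = 0.1178585

0.1179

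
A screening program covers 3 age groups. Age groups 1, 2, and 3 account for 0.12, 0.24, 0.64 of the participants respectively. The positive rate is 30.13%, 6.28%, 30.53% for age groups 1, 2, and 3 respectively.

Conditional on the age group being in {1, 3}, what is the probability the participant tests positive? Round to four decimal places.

Let S = {1, 3}.
P(S) = 0.12 + 0.64 = 0.76.
P(T ∩ S) = 0.3013·0.12 + 0.3053·0.64 = 0.036156 + 0.195392 = 0.231548.
P(T | S) = 0.231548 / 0.76 = 0.304668…

0.3047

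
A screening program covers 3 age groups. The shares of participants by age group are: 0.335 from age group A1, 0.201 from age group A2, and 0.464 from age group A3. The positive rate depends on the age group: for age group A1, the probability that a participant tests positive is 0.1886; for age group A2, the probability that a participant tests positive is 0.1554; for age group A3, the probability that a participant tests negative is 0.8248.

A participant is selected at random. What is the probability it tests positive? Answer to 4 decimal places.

P(T) ≈ 0.1757

P(T|A3) = 1 − 0.8248 = 0.1752.
Summing over the partition,
P(T) = P(T|A1)·P(A1) + P(T|A2)·P(A2) + P(T|A3)·P(A3)
      = 0.1886·0.335 + 0.1554·0.201 + 0.1752·0.464
      = 0.063181 + 0.0312354 + 0.0812928 = 0.1757092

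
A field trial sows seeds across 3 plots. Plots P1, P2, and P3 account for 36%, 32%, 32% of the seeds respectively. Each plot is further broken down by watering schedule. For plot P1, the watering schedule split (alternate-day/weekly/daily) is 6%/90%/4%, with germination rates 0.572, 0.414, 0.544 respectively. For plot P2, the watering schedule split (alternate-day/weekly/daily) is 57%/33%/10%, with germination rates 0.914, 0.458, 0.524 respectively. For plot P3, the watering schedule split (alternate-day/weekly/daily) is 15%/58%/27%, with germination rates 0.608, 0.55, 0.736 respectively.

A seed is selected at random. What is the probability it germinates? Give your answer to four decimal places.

P(G|P1) = 0.06·0.572 + 0.9·0.414 + 0.04·0.544 = 0.03432 + 0.3726 + 0.02176 = 0.42868
P(G|P2) = 0.57·0.914 + 0.33·0.458 + 0.1·0.524 = 0.52098 + 0.15114 + 0.0524 = 0.72452
P(G|P3) = 0.15·0.608 + 0.58·0.55 + 0.27·0.736 = 0.0912 + 0.319 + 0.19872 = 0.60892
Then overall,
P(G) = 0.36·0.42868 + 0.32·0.72452 + 0.32·0.60892
      = 0.1543248 + 0.2318464 + 0.1948544 = 0.5810256

0.5810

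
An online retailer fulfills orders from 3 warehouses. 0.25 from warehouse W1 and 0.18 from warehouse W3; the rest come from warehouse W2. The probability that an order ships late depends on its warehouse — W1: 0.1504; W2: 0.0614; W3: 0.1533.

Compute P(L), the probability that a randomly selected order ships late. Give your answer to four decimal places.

P(W2) = 1 − (0.25 + 0.18) = 0.57.
P(L) = P(L|W1)·P(W1) + P(L|W2)·P(W2) + P(L|W3)·P(W3)
      = 0.1504·0.25 + 0.0614·0.57 + 0.1533·0.18
      = 0.0376 + 0.034998 + 0.027594 = 0.100192

P(L) ≈ 0.1002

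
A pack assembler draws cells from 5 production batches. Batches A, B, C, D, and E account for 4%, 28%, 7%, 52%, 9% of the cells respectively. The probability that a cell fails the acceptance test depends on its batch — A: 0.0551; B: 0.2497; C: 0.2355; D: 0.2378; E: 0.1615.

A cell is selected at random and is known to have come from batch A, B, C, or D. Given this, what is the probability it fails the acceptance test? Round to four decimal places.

Let S = {A, B, C, D}.
P(S) = 0.04 + 0.28 + 0.07 + 0.52 = 0.91.
P(F ∩ S) = 0.0551·0.04 + 0.2497·0.28 + 0.2355·0.07 + 0.2378·0.52 = 0.002204 + 0.069916 + 0.016485 + 0.123656 = 0.212261.
P(F | S) = 0.212261 / 0.91 = 0.233254…

P(F|S) ≈ 0.2333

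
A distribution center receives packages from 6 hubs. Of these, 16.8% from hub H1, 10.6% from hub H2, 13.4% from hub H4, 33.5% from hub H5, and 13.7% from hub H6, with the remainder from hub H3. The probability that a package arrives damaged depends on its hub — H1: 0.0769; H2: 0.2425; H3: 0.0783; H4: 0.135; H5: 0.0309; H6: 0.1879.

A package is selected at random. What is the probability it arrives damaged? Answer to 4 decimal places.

P(H3) = 1 − (0.168 + 0.106 + 0.134 + 0.335 + 0.137) = 0.12.
By the law of total probability,
P(D) = P(D|H1)·P(H1) + P(D|H2)·P(H2) + P(D|H3)·P(H3) + P(D|H4)·P(H4) + P(D|H5)·P(H5) + P(D|H6)·P(H6)
      = 0.0769·0.168 + 0.2425·0.106 + 0.0783·0.12 + 0.135·0.134 + 0.0309·0.335 + 0.1879·0.137
      = 0.0129192 + 0.025705 + 0.009396 + 0.01809 + 0.0103515 + 0.0257423 = 0.102204

0.1022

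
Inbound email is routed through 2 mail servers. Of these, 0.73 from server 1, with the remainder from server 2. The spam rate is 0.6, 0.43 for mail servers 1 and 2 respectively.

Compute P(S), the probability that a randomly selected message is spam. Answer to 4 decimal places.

0.5541

P(2) = 1 − (0.73) = 0.27.
P(S) = P(S|1)·P(1) + P(S|2)·P(2)
      = 0.6·0.73 + 0.43·0.27
      = 0.438 + 0.1161 = 0.5541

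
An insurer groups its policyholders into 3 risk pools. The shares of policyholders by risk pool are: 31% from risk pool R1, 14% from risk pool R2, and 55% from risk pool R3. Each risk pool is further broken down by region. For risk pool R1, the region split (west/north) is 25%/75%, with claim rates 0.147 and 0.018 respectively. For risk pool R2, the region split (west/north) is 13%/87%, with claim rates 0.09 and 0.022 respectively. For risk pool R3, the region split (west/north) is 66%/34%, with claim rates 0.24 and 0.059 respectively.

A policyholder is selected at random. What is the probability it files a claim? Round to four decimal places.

P(C|R1) = 0.25·0.147 + 0.75·0.018 = 0.03675 + 0.0135 = 0.05025
P(C|R2) = 0.13·0.09 + 0.87·0.022 = 0.0117 + 0.01914 = 0.03084
P(C|R3) = 0.66·0.24 + 0.34·0.059 = 0.1584 + 0.02006 = 0.17846
Then overall,
P(C) = 0.31·0.05025 + 0.14·0.03084 + 0.55·0.17846
      = 0.0155775 + 0.0043176 + 0.098153 = 0.1180481

0.1180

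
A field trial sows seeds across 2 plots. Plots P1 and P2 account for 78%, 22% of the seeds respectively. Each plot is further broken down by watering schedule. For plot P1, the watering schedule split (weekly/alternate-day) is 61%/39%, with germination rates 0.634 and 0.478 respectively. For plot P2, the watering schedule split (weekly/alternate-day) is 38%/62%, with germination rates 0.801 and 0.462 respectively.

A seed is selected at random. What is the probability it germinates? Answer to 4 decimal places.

0.5770

P(G|P1) = 0.61·0.634 + 0.39·0.478 = 0.38674 + 0.18642 = 0.57316
P(G|P2) = 0.38·0.801 + 0.62·0.462 = 0.30438 + 0.28644 = 0.59082
By total probability over the outer partition,
P(G) = 0.78·0.57316 + 0.22·0.59082
      = 0.4470648 + 0.1299804 = 0.5770452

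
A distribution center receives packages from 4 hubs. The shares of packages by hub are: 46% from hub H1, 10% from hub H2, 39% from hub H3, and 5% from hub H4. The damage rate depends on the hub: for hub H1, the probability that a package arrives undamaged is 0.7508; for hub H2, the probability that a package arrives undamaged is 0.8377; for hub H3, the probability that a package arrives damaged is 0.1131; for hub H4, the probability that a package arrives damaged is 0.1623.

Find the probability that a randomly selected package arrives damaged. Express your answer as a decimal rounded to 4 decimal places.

P(D|H1) = 1 − 0.7508 = 0.2492.
P(D|H2) = 1 − 0.8377 = 0.1623.
P(D) = P(D|H1)·P(H1) + P(D|H2)·P(H2) + P(D|H3)·P(H3) + P(D|H4)·P(H4)
      = 0.2492·0.46 + 0.1623·0.1 + 0.1131·0.39 + 0.1623·0.05
      = 0.114632 + 0.01623 + 0.044109 + 0.008115 = 0.183086

P(D) ≈ 0.1831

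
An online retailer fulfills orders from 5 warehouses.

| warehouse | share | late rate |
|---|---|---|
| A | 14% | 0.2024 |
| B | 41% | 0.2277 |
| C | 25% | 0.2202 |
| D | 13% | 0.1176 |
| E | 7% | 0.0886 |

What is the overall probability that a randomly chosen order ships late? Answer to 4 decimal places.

P(L) = P(L|A)·P(A) + P(L|B)·P(B) + P(L|C)·P(C) + P(L|D)·P(D) + P(L|E)·P(E)
      = 0.2024·0.14 + 0.2277·0.41 + 0.2202·0.25 + 0.1176·0.13 + 0.0886·0.07
      = 0.028336 + 0.093357 + 0.05505 + 0.015288 + 0.006202 = 0.198233

P(L) ≈ 0.1982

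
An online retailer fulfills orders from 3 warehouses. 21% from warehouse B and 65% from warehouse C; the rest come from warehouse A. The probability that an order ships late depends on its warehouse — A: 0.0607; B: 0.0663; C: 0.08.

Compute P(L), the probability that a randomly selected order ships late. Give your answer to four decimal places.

P(A) = 1 − (0.21 + 0.65) = 0.14.
P(L) = P(L|A)·P(A) + P(L|B)·P(B) + P(L|C)·P(C)
      = 0.0607·0.14 + 0.0663·0.21 + 0.08·0.65
      = 0.008498 + 0.013923 + 0.052 = 0.074421

0.0744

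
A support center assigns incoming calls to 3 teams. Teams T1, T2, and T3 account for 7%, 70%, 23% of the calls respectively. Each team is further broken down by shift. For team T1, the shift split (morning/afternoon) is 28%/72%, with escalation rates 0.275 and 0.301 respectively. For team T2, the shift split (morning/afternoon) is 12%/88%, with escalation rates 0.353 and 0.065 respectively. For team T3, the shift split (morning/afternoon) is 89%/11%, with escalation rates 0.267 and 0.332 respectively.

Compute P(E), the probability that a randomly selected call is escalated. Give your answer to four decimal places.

0.1533

P(E|T1) = 0.28·0.275 + 0.72·0.301 = 0.077 + 0.21672 = 0.29372
P(E|T2) = 0.12·0.353 + 0.88·0.065 = 0.04236 + 0.0572 = 0.09956
P(E|T3) = 0.89·0.267 + 0.11·0.332 = 0.23763 + 0.03652 = 0.27415
By total probability over the outer partition,
P(E) = 0.07·0.29372 + 0.7·0.09956 + 0.23·0.27415
      = 0.0205604 + 0.069692 + 0.0630545 = 0.1533069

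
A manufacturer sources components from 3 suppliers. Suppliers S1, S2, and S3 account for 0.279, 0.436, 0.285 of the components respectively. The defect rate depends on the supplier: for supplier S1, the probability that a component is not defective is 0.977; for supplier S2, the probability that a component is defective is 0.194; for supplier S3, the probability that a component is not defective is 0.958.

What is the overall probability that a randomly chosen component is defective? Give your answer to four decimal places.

P(D) ≈ 0.1030

P(D|S1) = 1 − 0.977 = 0.023.
P(D|S3) = 1 − 0.958 = 0.042.
Using total probability over the partition,
P(D) = P(D|S1)·P(S1) + P(D|S2)·P(S2) + P(D|S3)·P(S3)
      = 0.023·0.279 + 0.194·0.436 + 0.042·0.285
      = 0.006417 + 0.084584 + 0.01197 = 0.102971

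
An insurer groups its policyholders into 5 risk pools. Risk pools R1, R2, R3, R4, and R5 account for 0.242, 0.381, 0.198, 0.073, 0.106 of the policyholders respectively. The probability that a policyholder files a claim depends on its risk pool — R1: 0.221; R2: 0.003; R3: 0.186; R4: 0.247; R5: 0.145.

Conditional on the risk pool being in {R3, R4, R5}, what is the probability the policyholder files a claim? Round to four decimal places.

P(C|S) ≈ 0.1863

Let S = {R3, R4, R5}.
P(S) = 0.198 + 0.073 + 0.106 = 0.377.
P(C ∩ S) = 0.186·0.198 + 0.247·0.073 + 0.145·0.106 = 0.036828 + 0.018031 + 0.01537 = 0.070229.
P(C | S) = 0.070229 / 0.377 = 0.186284…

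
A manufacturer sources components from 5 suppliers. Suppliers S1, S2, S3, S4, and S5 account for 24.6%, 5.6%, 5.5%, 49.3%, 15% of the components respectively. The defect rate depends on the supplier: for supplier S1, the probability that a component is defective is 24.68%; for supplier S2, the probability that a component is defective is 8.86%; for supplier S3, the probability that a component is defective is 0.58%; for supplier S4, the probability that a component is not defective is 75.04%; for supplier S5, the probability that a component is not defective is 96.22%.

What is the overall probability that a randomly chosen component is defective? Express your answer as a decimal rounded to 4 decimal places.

P(D|S4) = 1 − 0.7504 = 0.2496.
P(D|S5) = 1 − 0.9622 = 0.0378.
P(D) = P(D|S1)·P(S1) + P(D|S2)·P(S2) + P(D|S3)·P(S3) + P(D|S4)·P(S4) + P(D|S5)·P(S5)
      = 0.2468·0.246 + 0.0886·0.056 + 0.0058·0.055 + 0.2496·0.493 + 0.0378·0.15
      = 0.0607128 + 0.0049616 + 0.000319 + 0.1230528 + 0.00567 = 0.1947162

0.1947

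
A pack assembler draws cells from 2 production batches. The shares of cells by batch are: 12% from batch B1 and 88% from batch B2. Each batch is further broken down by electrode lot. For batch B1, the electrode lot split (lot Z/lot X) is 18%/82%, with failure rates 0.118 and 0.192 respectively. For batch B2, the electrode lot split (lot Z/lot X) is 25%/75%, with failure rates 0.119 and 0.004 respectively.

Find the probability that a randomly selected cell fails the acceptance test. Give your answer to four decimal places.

P(F|B1) = 0.18·0.118 + 0.82·0.192 = 0.02124 + 0.15744 = 0.17868
P(F|B2) = 0.25·0.119 + 0.75·0.004 = 0.02975 + 0.003 = 0.03275
By total probability over the outer partition,
P(F) = 0.12·0.17868 + 0.88·0.03275
      = 0.0214416 + 0.02882 = 0.0502616

0.0503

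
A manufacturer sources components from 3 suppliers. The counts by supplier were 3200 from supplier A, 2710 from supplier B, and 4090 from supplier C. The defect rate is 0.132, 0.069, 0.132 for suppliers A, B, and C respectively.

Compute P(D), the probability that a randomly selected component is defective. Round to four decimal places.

Total: 3200 + 2710 + 4090 = 10000.
P(A) = 3200/10000 = 0.32. P(B) = 2710/10000 = 0.271. P(C) = 4090/10000 = 0.409.
P(D) = P(D|A)·P(A) + P(D|B)·P(B) + P(D|C)·P(C)
      = 0.132·0.32 + 0.069·0.271 + 0.132·0.409
      = 0.04224 + 0.018699 + 0.053988 = 0.114927

P(D) ≈ 0.1149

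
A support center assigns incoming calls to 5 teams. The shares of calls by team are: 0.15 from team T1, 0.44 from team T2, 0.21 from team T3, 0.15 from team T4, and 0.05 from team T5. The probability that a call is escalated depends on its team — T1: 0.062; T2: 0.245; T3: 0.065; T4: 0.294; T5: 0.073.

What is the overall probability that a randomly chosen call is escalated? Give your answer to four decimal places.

0.1785

P(E) = P(E|T1)·P(T1) + P(E|T2)·P(T2) + P(E|T3)·P(T3) + P(E|T4)·P(T4) + P(E|T5)·P(T5)
      = 0.062·0.15 + 0.245·0.44 + 0.065·0.21 + 0.294·0.15 + 0.073·0.05
      = 0.0093 + 0.1078 + 0.01365 + 0.0441 + 0.00365 = 0.1785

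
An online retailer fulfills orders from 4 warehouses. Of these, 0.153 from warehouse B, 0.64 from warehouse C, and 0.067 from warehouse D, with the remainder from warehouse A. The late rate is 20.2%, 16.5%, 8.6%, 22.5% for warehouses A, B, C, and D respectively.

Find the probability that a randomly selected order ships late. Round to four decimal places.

0.1236

P(A) = 1 − (0.153 + 0.64 + 0.067) = 0.14.
Using total probability over the partition,
P(L) = P(L|A)·P(A) + P(L|B)·P(B) + P(L|C)·P(C) + P(L|D)·P(D)
      = 0.202·0.14 + 0.165·0.153 + 0.086·0.64 + 0.225·0.067
      = 0.02828 + 0.025245 + 0.05504 + 0.015075 = 0.12364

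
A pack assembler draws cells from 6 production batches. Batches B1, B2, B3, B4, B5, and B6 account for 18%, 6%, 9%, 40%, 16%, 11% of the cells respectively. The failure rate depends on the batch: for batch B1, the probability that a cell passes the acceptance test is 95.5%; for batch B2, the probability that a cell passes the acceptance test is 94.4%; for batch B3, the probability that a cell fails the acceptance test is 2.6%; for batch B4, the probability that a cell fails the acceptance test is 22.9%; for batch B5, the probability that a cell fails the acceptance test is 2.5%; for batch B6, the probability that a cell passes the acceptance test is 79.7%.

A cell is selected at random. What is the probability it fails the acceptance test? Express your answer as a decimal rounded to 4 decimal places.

P(F|B1) = 1 − 0.955 = 0.045.
P(F|B2) = 1 − 0.944 = 0.056.
P(F|B6) = 1 − 0.797 = 0.203.
Summing over the partition,
P(F) = P(F|B1)·P(B1) + P(F|B2)·P(B2) + P(F|B3)·P(B3) + P(F|B4)·P(B4) + P(F|B5)·P(B5) + P(F|B6)·P(B6)
      = 0.045·0.18 + 0.056·0.06 + 0.026·0.09 + 0.229·0.4 + 0.025·0.16 + 0.203·0.11
      = 0.0081 + 0.00336 + 0.00234 + 0.0916 + 0.004 + 0.02233 = 0.13173

0.1317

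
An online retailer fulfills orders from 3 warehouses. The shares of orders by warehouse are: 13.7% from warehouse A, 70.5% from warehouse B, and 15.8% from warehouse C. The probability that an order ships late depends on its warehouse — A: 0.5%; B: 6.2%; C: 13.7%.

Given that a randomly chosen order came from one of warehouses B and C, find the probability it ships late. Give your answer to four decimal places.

0.0757

Let S = {B, C}.
P(S) = 0.705 + 0.158 = 0.863.
P(L ∩ S) = 0.062·0.705 + 0.137·0.158 = 0.04371 + 0.021646 = 0.065356.
P(L | S) = 0.065356 / 0.863 = 0.075731…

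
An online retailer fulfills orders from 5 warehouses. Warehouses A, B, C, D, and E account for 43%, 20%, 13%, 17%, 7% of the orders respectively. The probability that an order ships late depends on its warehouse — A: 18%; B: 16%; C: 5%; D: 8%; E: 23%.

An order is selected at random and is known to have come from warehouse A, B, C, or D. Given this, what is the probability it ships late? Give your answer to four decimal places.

Let S = {A, B, C, D}.
P(S) = 0.43 + 0.2 + 0.13 + 0.17 = 0.93.
P(L ∩ S) = 0.18·0.43 + 0.16·0.2 + 0.05·0.13 + 0.08·0.17 = 0.0774 + 0.032 + 0.0065 + 0.0136 = 0.1295.
P(L | S) = 0.1295 / 0.93 = 0.139247…

0.1392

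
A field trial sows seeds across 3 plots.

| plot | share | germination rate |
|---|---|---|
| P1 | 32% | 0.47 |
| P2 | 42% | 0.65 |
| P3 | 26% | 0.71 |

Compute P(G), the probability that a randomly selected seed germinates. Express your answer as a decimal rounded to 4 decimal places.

0.6080

P(G) = P(G|P1)·P(P1) + P(G|P2)·P(P2) + P(G|P3)·P(P3)
      = 0.47·0.32 + 0.65·0.42 + 0.71·0.26
      = 0.1504 + 0.273 + 0.1846 = 0.608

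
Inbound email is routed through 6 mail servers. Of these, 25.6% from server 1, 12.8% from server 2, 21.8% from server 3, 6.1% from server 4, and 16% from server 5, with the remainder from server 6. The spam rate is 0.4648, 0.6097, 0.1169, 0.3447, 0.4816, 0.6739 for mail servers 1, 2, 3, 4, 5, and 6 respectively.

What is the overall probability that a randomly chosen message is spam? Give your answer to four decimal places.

P(6) = 1 − (0.256 + 0.128 + 0.218 + 0.061 + 0.16) = 0.177.
Summing over the partition,
P(S) = P(S|1)·P(1) + P(S|2)·P(2) + P(S|3)·P(3) + P(S|4)·P(4) + P(S|5)·P(5) + P(S|6)·P(6)
      = 0.4648·0.256 + 0.6097·0.128 + 0.1169·0.218 + 0.3447·0.061 + 0.4816·0.16 + 0.6739·0.177
      = 0.1189888 + 0.0780416 + 0.0254842 + 0.0210267 + 0.077056 + 0.1192803 = 0.4398776

0.4399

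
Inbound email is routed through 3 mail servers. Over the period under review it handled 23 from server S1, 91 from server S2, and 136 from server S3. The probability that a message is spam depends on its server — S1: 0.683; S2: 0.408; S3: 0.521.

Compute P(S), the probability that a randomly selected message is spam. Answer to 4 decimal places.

P(S) ≈ 0.4948

Total: 23 + 91 + 136 = 250.
P(S1) = 23/250 = 0.092. P(S2) = 91/250 = 0.364. P(S3) = 136/250 = 0.544.
P(S) = P(S|S1)·P(S1) + P(S|S2)·P(S2) + P(S|S3)·P(S3)
      = 0.683·0.092 + 0.408·0.364 + 0.521·0.544
      = 0.062836 + 0.148512 + 0.283424 = 0.494772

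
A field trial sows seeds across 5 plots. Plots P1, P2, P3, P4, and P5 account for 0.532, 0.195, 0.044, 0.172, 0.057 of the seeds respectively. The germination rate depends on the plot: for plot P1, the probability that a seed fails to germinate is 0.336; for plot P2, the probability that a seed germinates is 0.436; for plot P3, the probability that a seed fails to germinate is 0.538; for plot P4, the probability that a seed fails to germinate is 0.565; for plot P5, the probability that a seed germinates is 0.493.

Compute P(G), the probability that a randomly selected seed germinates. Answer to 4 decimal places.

P(G) ≈ 0.5615

P(G|P1) = 1 − 0.336 = 0.664.
P(G|P3) = 1 − 0.538 = 0.462.
P(G|P4) = 1 − 0.565 = 0.435.
Using total probability over the partition,
P(G) = P(G|P1)·P(P1) + P(G|P2)·P(P2) + P(G|P3)·P(P3) + P(G|P4)·P(P4) + P(G|P5)·P(P5)
      = 0.664·0.532 + 0.436·0.195 + 0.462·0.044 + 0.435·0.172 + 0.493·0.057
      = 0.353248 + 0.08502 + 0.020328 + 0.07482 + 0.028101 = 0.561517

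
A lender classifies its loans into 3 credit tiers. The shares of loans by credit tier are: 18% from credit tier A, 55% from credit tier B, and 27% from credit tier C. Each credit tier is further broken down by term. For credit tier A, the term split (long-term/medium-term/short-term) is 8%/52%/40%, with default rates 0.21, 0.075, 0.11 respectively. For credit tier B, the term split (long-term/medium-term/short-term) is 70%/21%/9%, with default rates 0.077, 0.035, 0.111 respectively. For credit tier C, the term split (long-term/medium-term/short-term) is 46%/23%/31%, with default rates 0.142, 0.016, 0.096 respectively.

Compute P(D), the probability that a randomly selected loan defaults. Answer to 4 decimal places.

0.0838

P(D|A) = 0.08·0.21 + 0.52·0.075 + 0.4·0.11 = 0.0168 + 0.039 + 0.044 = 0.0998
P(D|B) = 0.7·0.077 + 0.21·0.035 + 0.09·0.111 = 0.0539 + 0.00735 + 0.00999 = 0.07124
P(D|C) = 0.46·0.142 + 0.23·0.016 + 0.31·0.096 = 0.06532 + 0.00368 + 0.02976 = 0.09876
Then overall,
P(D) = 0.18·0.0998 + 0.55·0.07124 + 0.27·0.09876
      = 0.017964 + 0.039182 + 0.0266652 = 0.0838112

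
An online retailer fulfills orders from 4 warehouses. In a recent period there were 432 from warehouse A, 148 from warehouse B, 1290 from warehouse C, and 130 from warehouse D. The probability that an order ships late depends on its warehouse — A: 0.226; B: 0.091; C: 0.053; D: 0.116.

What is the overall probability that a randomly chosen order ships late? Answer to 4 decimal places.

Total: 432 + 148 + 1290 + 130 = 2000.
P(A) = 432/2000 = 0.216. P(B) = 148/2000 = 0.074. P(C) = 1290/2000 = 0.645. P(D) = 130/2000 = 0.065.
P(L) = P(L|A)·P(A) + P(L|B)·P(B) + P(L|C)·P(C) + P(L|D)·P(D)
      = 0.226·0.216 + 0.091·0.074 + 0.053·0.645 + 0.116·0.065
      = 0.048816 + 0.006734 + 0.034185 + 0.00754 = 0.097275

P(L) ≈ 0.0973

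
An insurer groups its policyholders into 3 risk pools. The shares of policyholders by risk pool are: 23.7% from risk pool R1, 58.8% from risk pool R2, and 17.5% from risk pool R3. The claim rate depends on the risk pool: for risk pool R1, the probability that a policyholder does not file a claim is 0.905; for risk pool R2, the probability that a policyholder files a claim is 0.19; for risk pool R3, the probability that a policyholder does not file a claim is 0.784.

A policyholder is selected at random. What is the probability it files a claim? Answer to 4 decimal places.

0.1720

P(C|R1) = 1 − 0.905 = 0.095.
P(C|R3) = 1 − 0.784 = 0.216.
By the law of total probability,
P(C) = P(C|R1)·P(R1) + P(C|R2)·P(R2) + P(C|R3)·P(R3)
      = 0.095·0.237 + 0.19·0.588 + 0.216·0.175
      = 0.022515 + 0.11172 + 0.0378 = 0.172035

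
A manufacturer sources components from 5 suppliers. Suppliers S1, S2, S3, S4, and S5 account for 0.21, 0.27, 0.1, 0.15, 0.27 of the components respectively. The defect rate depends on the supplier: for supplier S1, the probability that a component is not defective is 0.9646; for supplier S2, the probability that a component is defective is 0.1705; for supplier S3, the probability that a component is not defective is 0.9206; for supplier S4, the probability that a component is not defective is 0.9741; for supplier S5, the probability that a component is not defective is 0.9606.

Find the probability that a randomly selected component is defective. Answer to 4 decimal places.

P(D|S1) = 1 − 0.9646 = 0.0354.
P(D|S3) = 1 − 0.9206 = 0.0794.
P(D|S4) = 1 − 0.9741 = 0.0259.
P(D|S5) = 1 − 0.9606 = 0.0394.
P(D) = P(D|S1)·P(S1) + P(D|S2)·P(S2) + P(D|S3)·P(S3) + P(D|S4)·P(S4) + P(D|S5)·P(S5)
      = 0.0354·0.21 + 0.1705·0.27 + 0.0794·0.1 + 0.0259·0.15 + 0.0394·0.27
      = 0.007434 + 0.046035 + 0.00794 + 0.003885 + 0.010638 = 0.075932

P(D) ≈ 0.0759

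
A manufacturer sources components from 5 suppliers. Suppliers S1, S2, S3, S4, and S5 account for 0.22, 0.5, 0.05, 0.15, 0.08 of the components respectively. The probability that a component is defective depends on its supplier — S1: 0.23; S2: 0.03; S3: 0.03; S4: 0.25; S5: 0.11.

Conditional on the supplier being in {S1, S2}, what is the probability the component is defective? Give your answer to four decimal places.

P(D|S) ≈ 0.0911

Let S = {S1, S2}.
P(S) = 0.22 + 0.5 = 0.72.
P(D ∩ S) = 0.23·0.22 + 0.03·0.5 = 0.0506 + 0.015 = 0.0656.
P(D | S) = 0.0656 / 0.72 = 0.091111…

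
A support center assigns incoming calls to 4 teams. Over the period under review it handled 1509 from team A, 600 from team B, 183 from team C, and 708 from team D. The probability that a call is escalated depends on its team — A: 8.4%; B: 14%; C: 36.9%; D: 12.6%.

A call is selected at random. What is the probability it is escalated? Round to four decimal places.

P(E) ≈ 0.1225

Total: 1509 + 600 + 183 + 708 = 3000.
P(A) = 1509/3000 = 0.503. P(B) = 600/3000 = 0.2. P(C) = 183/3000 = 0.061. P(D) = 708/3000 = 0.236.
P(E) = P(E|A)·P(A) + P(E|B)·P(B) + P(E|C)·P(C) + P(E|D)·P(D)
      = 0.084·0.503 + 0.14·0.2 + 0.369·0.061 + 0.126·0.236
      = 0.042252 + 0.028 + 0.022509 + 0.029736 = 0.122497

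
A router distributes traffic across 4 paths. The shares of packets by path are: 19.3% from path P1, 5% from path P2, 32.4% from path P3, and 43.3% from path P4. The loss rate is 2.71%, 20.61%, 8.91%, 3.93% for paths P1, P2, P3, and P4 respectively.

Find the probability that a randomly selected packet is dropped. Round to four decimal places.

Using total probability over the partition,
P(L) = P(L|P1)·P(P1) + P(L|P2)·P(P2) + P(L|P3)·P(P3) + P(L|P4)·P(P4)
      = 0.0271·0.193 + 0.2061·0.05 + 0.0891·0.324 + 0.0393·0.433
      = 0.0052303 + 0.010305 + 0.0288684 + 0.0170169 = 0.0614206

P(L) ≈ 0.0614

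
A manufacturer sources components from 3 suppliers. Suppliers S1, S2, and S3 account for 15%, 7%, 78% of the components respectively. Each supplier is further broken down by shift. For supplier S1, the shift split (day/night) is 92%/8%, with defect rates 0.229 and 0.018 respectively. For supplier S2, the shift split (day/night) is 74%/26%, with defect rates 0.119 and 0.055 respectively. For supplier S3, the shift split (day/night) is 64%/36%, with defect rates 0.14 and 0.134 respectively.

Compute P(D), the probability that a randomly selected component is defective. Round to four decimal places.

P(D|S1) = 0.92·0.229 + 0.08·0.018 = 0.21068 + 0.00144 = 0.21212
P(D|S2) = 0.74·0.119 + 0.26·0.055 = 0.08806 + 0.0143 = 0.10236
P(D|S3) = 0.64·0.14 + 0.36·0.134 = 0.0896 + 0.04824 = 0.13784
Then overall,
P(D) = 0.15·0.21212 + 0.07·0.10236 + 0.78·0.13784
      = 0.031818 + 0.0071652 + 0.1075152 = 0.1464984

0.1465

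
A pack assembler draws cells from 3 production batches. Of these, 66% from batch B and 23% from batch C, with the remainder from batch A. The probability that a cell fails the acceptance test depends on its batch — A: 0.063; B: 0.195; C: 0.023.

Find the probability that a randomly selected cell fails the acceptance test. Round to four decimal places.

P(F) ≈ 0.1409

P(A) = 1 − (0.66 + 0.23) = 0.11.
Summing over the partition,
P(F) = P(F|A)·P(A) + P(F|B)·P(B) + P(F|C)·P(C)
      = 0.063·0.11 + 0.195·0.66 + 0.023·0.23
      = 0.00693 + 0.1287 + 0.00529 = 0.14092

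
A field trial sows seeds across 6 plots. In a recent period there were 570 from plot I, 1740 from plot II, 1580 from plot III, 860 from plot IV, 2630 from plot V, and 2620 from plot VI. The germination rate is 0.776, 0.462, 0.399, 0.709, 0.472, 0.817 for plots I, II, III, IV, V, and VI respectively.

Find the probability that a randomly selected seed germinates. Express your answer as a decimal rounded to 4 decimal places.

P(G) ≈ 0.5868

Total: 570 + 1740 + 1580 + 860 + 2630 + 2620 = 10000.
P(I) = 570/10000 = 0.057. P(II) = 1740/10000 = 0.174. P(III) = 1580/10000 = 0.158. P(IV) = 860/10000 = 0.086. P(V) = 2630/10000 = 0.263. P(VI) = 2620/10000 = 0.262.
Using total probability over the partition,
P(G) = P(G|I)·P(I) + P(G|II)·P(II) + P(G|III)·P(III) + P(G|IV)·P(IV) + P(G|V)·P(V) + P(G|VI)·P(VI)
      = 0.776·0.057 + 0.462·0.174 + 0.399·0.158 + 0.709·0.086 + 0.472·0.263 + 0.817·0.262
      = 0.044232 + 0.080388 + 0.063042 + 0.060974 + 0.124136 + 0.214054 = 0.586826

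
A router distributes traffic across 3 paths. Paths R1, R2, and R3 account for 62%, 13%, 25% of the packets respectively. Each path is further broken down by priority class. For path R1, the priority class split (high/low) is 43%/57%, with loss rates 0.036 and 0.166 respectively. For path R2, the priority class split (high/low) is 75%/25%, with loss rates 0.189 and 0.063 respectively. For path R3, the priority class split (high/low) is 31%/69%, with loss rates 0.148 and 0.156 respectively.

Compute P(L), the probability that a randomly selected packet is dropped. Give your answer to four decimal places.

P(L) ≈ 0.1271

P(L|R1) = 0.43·0.036 + 0.57·0.166 = 0.01548 + 0.09462 = 0.1101
P(L|R2) = 0.75·0.189 + 0.25·0.063 = 0.14175 + 0.01575 = 0.1575
P(L|R3) = 0.31·0.148 + 0.69·0.156 = 0.04588 + 0.10764 = 0.15352
Then overall,
P(L) = 0.62·0.1101 + 0.13·0.1575 + 0.25·0.15352
      = 0.068262 + 0.020475 + 0.03838 = 0.127117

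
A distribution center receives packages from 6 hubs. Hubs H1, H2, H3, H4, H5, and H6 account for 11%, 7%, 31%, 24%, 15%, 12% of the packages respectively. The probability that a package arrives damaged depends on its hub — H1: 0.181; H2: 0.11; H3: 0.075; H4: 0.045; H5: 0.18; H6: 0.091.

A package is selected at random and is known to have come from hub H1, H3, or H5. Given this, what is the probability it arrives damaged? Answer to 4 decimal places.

0.1231

Let S = {H1, H3, H5}.
P(S) = 0.11 + 0.31 + 0.15 = 0.57.
P(D ∩ S) = 0.181·0.11 + 0.075·0.31 + 0.18·0.15 = 0.01991 + 0.02325 + 0.027 = 0.07016.
P(D | S) = 0.07016 / 0.57 = 0.123088…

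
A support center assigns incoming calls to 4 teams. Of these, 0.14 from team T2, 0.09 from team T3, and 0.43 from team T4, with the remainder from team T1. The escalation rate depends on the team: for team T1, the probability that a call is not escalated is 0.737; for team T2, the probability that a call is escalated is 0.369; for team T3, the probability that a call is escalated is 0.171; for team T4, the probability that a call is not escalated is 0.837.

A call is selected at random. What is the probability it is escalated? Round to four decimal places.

0.2266

P(T1) = 1 − (0.14 + 0.09 + 0.43) = 0.34.
P(E|T1) = 1 − 0.737 = 0.263.
P(E|T4) = 1 − 0.837 = 0.163.
By the law of total probability,
P(E) = P(E|T1)·P(T1) + P(E|T2)·P(T2) + P(E|T3)·P(T3) + P(E|T4)·P(T4)
      = 0.263·0.34 + 0.369·0.14 + 0.171·0.09 + 0.163·0.43
      = 0.08942 + 0.05166 + 0.01539 + 0.07009 = 0.22656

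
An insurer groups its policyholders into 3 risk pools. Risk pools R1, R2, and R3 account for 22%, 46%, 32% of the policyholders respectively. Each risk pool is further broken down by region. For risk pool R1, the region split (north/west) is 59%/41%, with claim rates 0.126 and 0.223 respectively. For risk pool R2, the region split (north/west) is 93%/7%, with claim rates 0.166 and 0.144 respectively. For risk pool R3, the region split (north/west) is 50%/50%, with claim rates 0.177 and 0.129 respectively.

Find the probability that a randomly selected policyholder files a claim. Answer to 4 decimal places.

P(C) ≈ 0.1611

P(C|R1) = 0.59·0.126 + 0.41·0.223 = 0.07434 + 0.09143 = 0.16577
P(C|R2) = 0.93·0.166 + 0.07·0.144 = 0.15438 + 0.01008 = 0.16446
P(C|R3) = 0.5·0.177 + 0.5·0.129 = 0.0885 + 0.0645 = 0.153
Then overall,
P(C) = 0.22·0.16577 + 0.46·0.16446 + 0.32·0.153
      = 0.0364694 + 0.0756516 + 0.04896 = 0.161081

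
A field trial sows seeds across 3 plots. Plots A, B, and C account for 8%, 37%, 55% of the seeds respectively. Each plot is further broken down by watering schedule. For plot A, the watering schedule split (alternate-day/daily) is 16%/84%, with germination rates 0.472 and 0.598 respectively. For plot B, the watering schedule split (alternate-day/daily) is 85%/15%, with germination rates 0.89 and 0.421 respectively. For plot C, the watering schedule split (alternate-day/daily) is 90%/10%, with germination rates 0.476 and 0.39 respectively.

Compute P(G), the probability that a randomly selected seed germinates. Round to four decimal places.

P(G|A) = 0.16·0.472 + 0.84·0.598 = 0.07552 + 0.50232 = 0.57784
P(G|B) = 0.85·0.89 + 0.15·0.421 = 0.7565 + 0.06315 = 0.81965
P(G|C) = 0.9·0.476 + 0.1·0.39 = 0.4284 + 0.039 = 0.4674
By total probability over the outer partition,
P(G) = 0.08·0.57784 + 0.37·0.81965 + 0.55·0.4674
      = 0.0462272 + 0.3032705 + 0.25707 = 0.6065677

P(G) ≈ 0.6066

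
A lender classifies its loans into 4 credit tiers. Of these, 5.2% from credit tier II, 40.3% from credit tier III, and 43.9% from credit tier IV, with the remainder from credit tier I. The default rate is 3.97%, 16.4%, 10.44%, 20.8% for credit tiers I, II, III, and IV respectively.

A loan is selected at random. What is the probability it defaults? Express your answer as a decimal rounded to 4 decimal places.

0.1461

P(I) = 1 − (0.052 + 0.403 + 0.439) = 0.106.
P(D) = P(D|I)·P(I) + P(D|II)·P(II) + P(D|III)·P(III) + P(D|IV)·P(IV)
      = 0.0397·0.106 + 0.164·0.052 + 0.1044·0.403 + 0.208·0.439
      = 0.0042082 + 0.008528 + 0.0420732 + 0.091312 = 0.1461214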